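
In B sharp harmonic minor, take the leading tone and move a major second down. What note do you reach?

The leading tone of B# harmonic minor is A##.
A major second (2 semitones) below A## lands on the letter G, giving G##.

G##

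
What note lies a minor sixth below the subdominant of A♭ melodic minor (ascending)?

The subdominant of Ab melodic minor (ascending) is Db.
A minor sixth (8 semitones) below Db lands on the letter F, giving F.

F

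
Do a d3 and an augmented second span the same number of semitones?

No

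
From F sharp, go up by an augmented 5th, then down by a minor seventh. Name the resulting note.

D##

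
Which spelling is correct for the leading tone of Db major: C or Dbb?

Each scale degree takes a distinct letter name. Degree 7 of a scale on D must use the letter C.
C and Dbb are enharmonically the same pitch, but only C uses the letter C, so it is the correct spelling here.

C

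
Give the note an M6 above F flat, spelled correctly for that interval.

F up a major sixth is D, so the target letter is D.
From Fb, a major sixth is 9 semitones up: Db.

Db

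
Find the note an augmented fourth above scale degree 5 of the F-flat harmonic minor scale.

F

Scale degree 5 of Fb harmonic minor is Cb.
An augmented fourth (6 semitones) above Cb lands on the letter F, giving F.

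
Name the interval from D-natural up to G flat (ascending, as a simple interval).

The letter names run D→G, a span of 3 letter steps, so the interval is some kind of fourth.
D to Gb is 4 semitones. A perfect fourth is 5, so 4 makes it diminished.

diminished fourth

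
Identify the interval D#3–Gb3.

doubly diminished fourth

Counting letters D–E–F–G gives a fourth.
D#→Gb = 3 semitones, 2 narrower than the perfect fourth (5), so doubly diminished.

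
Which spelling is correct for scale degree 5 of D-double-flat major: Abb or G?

Each scale degree takes a distinct letter name. Degree 5 of a scale on D must use the letter A.
Abb and G are enharmonically the same pitch, but only Abb uses the letter A, so it is the correct spelling here.

Abb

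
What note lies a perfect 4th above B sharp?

E#

A fourth above B lands on the letter E.
A perfect fourth spans 5 semitones, so B# moves to pitch class 5. On the letter E that is E#.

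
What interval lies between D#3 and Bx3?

augmented sixth

Counting letters D–E–F–G–A–B gives a sixth.
D#→B## = 10 semitones, 1 wider than the major sixth (9), so augmented.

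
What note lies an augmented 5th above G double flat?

Db

G up a perfect fifth is D, so the target letter is D.
From Gbb, an augmented fifth is 8 semitones up: Db.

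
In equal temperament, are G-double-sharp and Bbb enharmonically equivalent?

G## = pitch class 9 and Bbb = pitch class 9 — the same pitch class, so they are enharmonic equivalents.

Yes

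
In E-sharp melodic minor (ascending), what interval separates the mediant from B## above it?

The mediant of E# melodic minor (ascending) is G#.
G# up to B##: letters G→B make it a third; 5 semitones makes it augmented.

augmented third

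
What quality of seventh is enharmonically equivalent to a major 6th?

diminished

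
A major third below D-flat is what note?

Bbb

D down a major third is Bb, so the target letter is B.
From Db, a major third is 4 semitones down: Bbb.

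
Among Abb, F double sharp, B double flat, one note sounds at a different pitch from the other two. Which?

In 12-tone equal temperament, enharmonic equivalents share a pitch class. Abb is pitch class 7; F## is pitch class 7; Bbb is pitch class 9.
Abb and F## share pitch class 7, while Bbb is pitch class 9.

Bbb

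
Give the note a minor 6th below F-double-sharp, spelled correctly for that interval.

F down a major sixth is Ab, so the target letter is A.
From F##, a minor sixth is 8 semitones down: A##.

A##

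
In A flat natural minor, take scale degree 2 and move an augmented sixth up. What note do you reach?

G#

Scale degree 2 of Ab natural minor is Bb.
An augmented sixth (10 semitones) above Bb lands on the letter G, giving G#.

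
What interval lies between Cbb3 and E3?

doubly augmented third

The letter names run C→E, a span of 2 letter steps, so the interval is some kind of third.
Cbb to E is 6 semitones. A major third is 4, so 6 makes it doubly augmented.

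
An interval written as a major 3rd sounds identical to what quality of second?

A major third spans 4 semitones.
A second spanning 4 semitones is doubly augmented (the major second is 2).

doubly augmented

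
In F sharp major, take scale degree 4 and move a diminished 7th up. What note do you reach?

Scale degree 4 of F# major is B.
A diminished seventh (9 semitones) above B lands on the letter A, giving Ab.

Ab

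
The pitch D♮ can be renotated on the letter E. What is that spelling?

Ebb

Plain E sits 2 semitones above D, so on the letter E the same pitch needs a double flat: Ebb.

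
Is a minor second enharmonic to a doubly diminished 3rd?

A minor second spans 1 semitone; a doubly diminished third spans 1.
They are enharmonically equivalent.

Yes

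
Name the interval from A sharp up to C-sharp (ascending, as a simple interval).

The letter names run A→C, a span of 2 letter steps, so the interval is some kind of third.
A# to C# is 3 semitones. A major third is 4, so 3 makes it minor.

minor third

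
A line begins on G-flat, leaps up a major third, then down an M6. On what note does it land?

Db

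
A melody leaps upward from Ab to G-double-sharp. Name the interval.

doubly augmented seventh

The letter names run A→G, a span of 6 letter steps, so the interval is some kind of seventh.
Ab to G## is 13 semitones. A major seventh is 11, so 13 makes it doubly augmented.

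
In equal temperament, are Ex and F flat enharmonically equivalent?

Two spellings are enharmonically equivalent only if they share a pitch class.
Here E## → 6, Fb → 4; 4 ≠ 6, so they are not.

No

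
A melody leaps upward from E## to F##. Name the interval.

minor second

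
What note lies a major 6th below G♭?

G down a major sixth is Bb, so the target letter is B.
From Gb, a major sixth is 9 semitones down: Bbb.

Bbb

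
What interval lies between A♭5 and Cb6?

The letter names run A→C, a span of 2 letter steps, so the interval is some kind of third.
Ab to Cb is 3 semitones. A major third is 4, so 3 makes it minor.

minor third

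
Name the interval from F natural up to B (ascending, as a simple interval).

The letter names run F→B, a span of 3 letter steps, so the interval is some kind of fourth.
F to B is 6 semitones. A perfect fourth is 5, so 6 makes it augmented.

augmented fourth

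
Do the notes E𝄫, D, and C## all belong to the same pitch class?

Ebb = pitch class 2 and D = pitch class 2 and C## = pitch class 2 — the same pitch class, so they are enharmonic equivalents.

Yes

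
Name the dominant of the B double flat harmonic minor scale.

Fb

Degree 5 takes the letter 4 steps above B, which is F.
In harmonic minor, degree 5 sits 7 semitones above the tonic. Bbb + 7 semitones is pitch class 4, spelled on F as Fb.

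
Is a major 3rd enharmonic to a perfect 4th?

A major third spans 4 semitones; a perfect fourth spans 5.
The spans differ, so they are not enharmonic equivalents.

No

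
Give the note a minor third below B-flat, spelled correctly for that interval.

G

B down a major third is G, so the target letter is G.
From Bb, a minor third is 3 semitones down: G.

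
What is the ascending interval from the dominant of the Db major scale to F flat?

minor sixth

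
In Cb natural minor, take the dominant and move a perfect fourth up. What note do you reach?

Cb

The dominant of Cb natural minor is Gb.
A perfect fourth (5 semitones) above Gb lands on the letter C, giving Cb.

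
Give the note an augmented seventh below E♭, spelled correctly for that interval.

A seventh below E lands on the letter F.
An augmented seventh spans 12 semitones, so Eb moves to pitch class 3. On the letter F that is Fbb.

Fbb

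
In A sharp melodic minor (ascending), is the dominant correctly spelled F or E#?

Each scale degree takes a distinct letter name. Degree 5 of a scale on A must use the letter E.
E# and F are enharmonically the same pitch, but only E# uses the letter E, so it is the correct spelling here.

E#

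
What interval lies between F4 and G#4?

augmented second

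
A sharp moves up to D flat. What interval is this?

doubly diminished fourth

The letter names run A→D, a span of 3 letter steps, so the interval is some kind of fourth.
A# to Db is 3 semitones. A perfect fourth is 5, so 3 makes it doubly diminished.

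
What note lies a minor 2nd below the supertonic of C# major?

C##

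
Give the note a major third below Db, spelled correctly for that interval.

A third below D lands on the letter B.
A major third spans 4 semitones, so Db moves to pitch class 9. On the letter B that is Bbb.

Bbb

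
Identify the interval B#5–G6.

The letter names run B→G, a span of 5 letter steps, so the interval is some kind of sixth.
B# to G is 7 semitones. A major sixth is 9, so 7 makes it diminished.

diminished sixth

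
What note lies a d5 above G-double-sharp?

D#

G up a perfect fifth is D, so the target letter is D.
From G##, a diminished fifth is 6 semitones up: D#.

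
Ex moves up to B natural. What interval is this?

Counting letters E–F–G–A–B gives a fifth.
E##→B = 5 semitones, 2 narrower than the perfect fifth (7), so doubly diminished.

doubly diminished fifth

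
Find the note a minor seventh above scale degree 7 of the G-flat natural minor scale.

Scale degree 7 of Gb natural minor is Fb.
A minor seventh (10 semitones) above Fb lands on the letter E, giving Ebb.

Ebb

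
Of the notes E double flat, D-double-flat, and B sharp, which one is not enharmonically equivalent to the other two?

In 12-tone equal temperament, enharmonic equivalents share a pitch class. Ebb is pitch class 2; Dbb is pitch class 0; B# is pitch class 0.
Dbb and B# share pitch class 0, while Ebb is pitch class 2.

Ebb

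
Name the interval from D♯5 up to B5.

minor sixth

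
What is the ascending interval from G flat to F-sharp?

Counting letters G–A–B–C–D–E–F gives a seventh.
Gb→F# = 12 semitones, 1 wider than the major seventh (11), so augmented.

augmented seventh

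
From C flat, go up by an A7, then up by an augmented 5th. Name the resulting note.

F##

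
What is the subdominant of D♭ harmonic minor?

Gb

Degree 4 takes the letter 3 steps above D, which is G.
In harmonic minor, degree 4 sits 5 semitones above the tonic. Db + 5 semitones is pitch class 6, spelled on G as Gb.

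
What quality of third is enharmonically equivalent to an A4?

An augmented fourth spans 6 semitones.
A third spanning 6 semitones is doubly augmented (the major third is 4).

doubly augmented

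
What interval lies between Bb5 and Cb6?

Counting letters B–C gives a second.
Bb→Cb = 1 semitone, 1 narrower than the major second (2), so minor.

minor second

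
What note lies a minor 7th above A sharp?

G#

A up a major seventh is G#, so the target letter is G.
From A#, a minor seventh is 10 semitones up: G#.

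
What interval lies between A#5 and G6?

diminished seventh

Counting letters A–B–C–D–E–F–G gives a seventh.
A#→G = 9 semitones, 2 narrower than the major seventh (11), so diminished.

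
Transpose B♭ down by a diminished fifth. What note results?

E

A fifth below B lands on the letter E.
A diminished fifth spans 6 semitones, so Bb moves to pitch class 4. On the letter E that is E.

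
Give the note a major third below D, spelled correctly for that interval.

A third below D lands on the letter B.
A major third spans 4 semitones, so D moves to pitch class 10. On the letter B that is Bb.

Bb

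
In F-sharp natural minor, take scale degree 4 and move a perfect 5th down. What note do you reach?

E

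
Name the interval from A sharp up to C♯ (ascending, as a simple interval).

Counting letters A–B–C gives a third.
A#→C# = 3 semitones, 1 narrower than the major third (4), so minor.

minor third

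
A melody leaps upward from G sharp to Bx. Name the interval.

augmented third

Counting letters G–A–B gives a third.
G#→B## = 5 semitones, 1 wider than the major third (4), so augmented.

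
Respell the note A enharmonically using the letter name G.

G##

Plain G sits 2 semitones below A, so on the letter G the same pitch needs a double sharp: G##.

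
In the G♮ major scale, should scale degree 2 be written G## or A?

Each scale degree takes a distinct letter name. Degree 2 of a scale on G must use the letter A.
A and G## are enharmonically the same pitch, but only A uses the letter A, so it is the correct spelling here.

A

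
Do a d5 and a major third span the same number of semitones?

No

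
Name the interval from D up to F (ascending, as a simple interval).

minor third

Counting letters D–E–F gives a third.
D→F = 3 semitones, 1 narrower than the major third (4), so minor.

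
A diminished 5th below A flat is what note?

A fifth below A lands on the letter D.
A diminished fifth spans 6 semitones, so Ab moves to pitch class 2. On the letter D that is D.

D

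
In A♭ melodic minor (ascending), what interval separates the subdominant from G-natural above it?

The subdominant of Ab melodic minor (ascending) is Db.
Db up to G: letters D→G make it a fourth; 6 semitones makes it augmented.

augmented fourth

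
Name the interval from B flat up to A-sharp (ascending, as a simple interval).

augmented seventh

The letter names run B→A, a span of 6 letter steps, so the interval is some kind of seventh.
Bb to A# is 12 semitones. A major seventh is 11, so 12 makes it augmented.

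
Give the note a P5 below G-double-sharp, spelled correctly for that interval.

A fifth below G lands on the letter C.
A perfect fifth spans 7 semitones, so G## moves to pitch class 2. On the letter C that is C##.

C##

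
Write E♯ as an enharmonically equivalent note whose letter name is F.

F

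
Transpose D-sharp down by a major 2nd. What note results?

C#

A second below D lands on the letter C.
A major second spans 2 semitones, so D# moves to pitch class 1. On the letter C that is C#.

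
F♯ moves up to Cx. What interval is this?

augmented fifth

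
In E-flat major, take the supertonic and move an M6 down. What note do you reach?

The supertonic of Eb major is F.
A major sixth (9 semitones) below F lands on the letter A, giving Ab.

Ab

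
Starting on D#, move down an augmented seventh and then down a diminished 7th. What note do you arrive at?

F#

An augmented seventh down from D# is Eb (letter E, 12 semitones down).
A diminished seventh down from Eb is F# (letter F, 9 semitones down).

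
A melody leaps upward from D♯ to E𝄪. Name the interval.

Counting letters D–E gives a second.
D#→E## = 3 semitones, 1 wider than the major second (2), so augmented.

augmented second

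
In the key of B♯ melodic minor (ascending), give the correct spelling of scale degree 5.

F##

Degree 5 takes the letter 4 steps above B, which is F.
In melodic minor (ascending), degree 5 sits 7 semitones above the tonic. B# + 7 semitones is pitch class 7, spelled on F as F##.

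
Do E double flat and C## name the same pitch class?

Ebb is pitch class 2; C## is pitch class 2.
All spellings map to pitch class 2, so they are enharmonically equivalent.

Yes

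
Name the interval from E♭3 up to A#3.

Counting letters E–F–G–A gives a fourth.
Eb→A# = 7 semitones, 2 wider than the perfect fourth (5), so doubly augmented.

doubly augmented fourth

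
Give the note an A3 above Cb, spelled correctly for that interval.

A third above C lands on the letter E.
An augmented third spans 5 semitones, so Cb moves to pitch class 4. On the letter E that is E.

E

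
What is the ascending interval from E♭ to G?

Counting letters E–F–G gives a third.
Eb→G = 4 semitones, exactly the major third.

major third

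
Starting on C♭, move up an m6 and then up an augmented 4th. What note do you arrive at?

Db

A minor sixth up from Cb is Abb (letter A, 8 semitones up).
An augmented fourth up from Abb is Db (letter D, 6 semitones up).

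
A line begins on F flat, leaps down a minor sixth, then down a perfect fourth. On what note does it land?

Eb

A minor sixth down from Fb is Ab (letter A, 8 semitones down).
A perfect fourth down from Ab is Eb (letter E, 5 semitones down).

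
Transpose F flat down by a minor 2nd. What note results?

Eb

F down a major second is Eb, so the target letter is E.
From Fb, a minor second is 1 semitone down: Eb.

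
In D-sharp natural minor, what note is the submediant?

B

The D# natural minor scale runs D# E# F# G# A# B C#.
Degree 6 is B.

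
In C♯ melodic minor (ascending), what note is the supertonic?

The C# melodic minor (ascending) scale runs C# D# E F# G# A# B#.
Degree 2 is D#.

D#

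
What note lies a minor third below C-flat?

Ab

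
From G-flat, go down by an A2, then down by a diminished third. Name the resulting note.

An augmented second down from Gb is Fbb (letter F, 3 semitones down).
A diminished third down from Fbb is Db (letter D, 2 semitones down).

Db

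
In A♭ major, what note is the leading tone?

G

The Ab major scale runs Ab Bb C Db Eb F G.
Degree 7 is G.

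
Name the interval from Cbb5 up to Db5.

Counting letters C–D gives a second.
Cbb→Db = 3 semitones, 1 wider than the major second (2), so augmented.

augmented second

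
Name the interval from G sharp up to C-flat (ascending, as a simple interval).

doubly diminished fourth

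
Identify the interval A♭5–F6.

major sixth

The letter names run A→F, a span of 5 letter steps, so the interval is some kind of sixth.
Ab to F is 9 semitones. A major sixth is 9, so 9 makes it major.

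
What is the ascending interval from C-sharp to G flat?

Counting letters C–D–E–F–G gives a fifth.
C#→Gb = 5 semitones, 2 narrower than the perfect fifth (7), so doubly diminished.

doubly diminished fifth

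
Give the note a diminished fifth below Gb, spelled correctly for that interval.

G down a perfect fifth is C, so the target letter is C.
From Gb, a diminished fifth is 6 semitones down: C.

C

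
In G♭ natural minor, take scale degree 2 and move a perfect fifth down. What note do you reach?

Db

Scale degree 2 of Gb natural minor is Ab.
A perfect fifth (7 semitones) below Ab lands on the letter D, giving Db.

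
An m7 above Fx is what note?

A seventh above F lands on the letter E.
A minor seventh spans 10 semitones, so F## moves to pitch class 5. On the letter E that is E#.

E#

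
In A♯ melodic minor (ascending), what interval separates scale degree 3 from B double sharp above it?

Scale degree 3 of A# melodic minor (ascending) is C#.
C# up to B##: letters C→B make it a seventh; 12 semitones makes it augmented.

augmented seventh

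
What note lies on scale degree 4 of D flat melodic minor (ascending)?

The Db melodic minor (ascending) scale runs Db Eb Fb Gb Ab Bb C.
Degree 4 is Gb.

Gb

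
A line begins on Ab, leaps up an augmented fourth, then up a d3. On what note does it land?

Fb

An augmented fourth up from Ab is D (letter D, 6 semitones up).
A diminished third up from D is Fb (letter F, 2 semitones up).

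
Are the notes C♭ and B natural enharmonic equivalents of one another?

Cb is pitch class 11; B is pitch class 11.
All spellings map to pitch class 11, so they are enharmonically equivalent.

Yes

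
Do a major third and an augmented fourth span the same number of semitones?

No

A major third spans 4 semitones; an augmented fourth spans 6.
The spans differ, so they are not enharmonic equivalents.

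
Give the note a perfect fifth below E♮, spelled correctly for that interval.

A

A fifth below E lands on the letter A.
A perfect fifth spans 7 semitones, so E moves to pitch class 9. On the letter A that is A.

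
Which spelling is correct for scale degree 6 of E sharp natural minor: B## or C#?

C#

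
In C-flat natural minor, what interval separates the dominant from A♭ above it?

major second

The dominant of Cb natural minor is Gb.
Gb up to Ab: letters G→A make it a second; 2 semitones makes it major.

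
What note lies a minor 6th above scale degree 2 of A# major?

G#

Scale degree 2 of A# major is B#.
A minor sixth (8 semitones) above B# lands on the letter G, giving G#.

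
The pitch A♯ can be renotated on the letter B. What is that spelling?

Bb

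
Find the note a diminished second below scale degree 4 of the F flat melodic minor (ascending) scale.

Scale degree 4 of Fb melodic minor (ascending) is Bbb.
A diminished second (0 semitones) below Bbb lands on the letter A, giving A.

A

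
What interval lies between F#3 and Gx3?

augmented second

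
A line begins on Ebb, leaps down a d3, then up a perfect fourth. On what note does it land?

A diminished third down from Ebb is C (letter C, 2 semitones down).
A perfect fourth up from C is F (letter F, 5 semitones up).

F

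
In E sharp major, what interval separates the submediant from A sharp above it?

The submediant of E# major is C##.
C## up to A#: letters C→A make it a sixth; 8 semitones makes it minor.

minor sixth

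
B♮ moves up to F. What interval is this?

diminished fifth

Counting letters B–C–D–E–F gives a fifth.
B→F = 6 semitones, 1 narrower than the perfect fifth (7), so diminished.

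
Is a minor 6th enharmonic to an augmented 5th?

A minor sixth spans 8 semitones; an augmented fifth spans 8.
They are enharmonically equivalent.

Yes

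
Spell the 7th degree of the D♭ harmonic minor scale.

C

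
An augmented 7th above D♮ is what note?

C##

A seventh above D lands on the letter C.
An augmented seventh spans 12 semitones, so D moves to pitch class 2. On the letter C that is C##.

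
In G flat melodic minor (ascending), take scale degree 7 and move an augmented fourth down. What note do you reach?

Scale degree 7 of Gb melodic minor (ascending) is F.
An augmented fourth (6 semitones) below F lands on the letter C, giving Cb.

Cb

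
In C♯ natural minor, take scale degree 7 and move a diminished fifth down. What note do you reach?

Scale degree 7 of C# natural minor is B.
A diminished fifth (6 semitones) below B lands on the letter E, giving E#.

E#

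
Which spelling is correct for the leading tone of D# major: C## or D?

Each scale degree takes a distinct letter name. Degree 7 of a scale on D must use the letter C.
C## and D are enharmonically the same pitch, but only C## uses the letter C, so it is the correct spelling here.

C##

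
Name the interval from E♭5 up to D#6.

The letter names run E→D, a span of 6 letter steps, so the interval is some kind of seventh.
Eb to D# is 12 semitones. A major seventh is 11, so 12 makes it augmented.

augmented seventh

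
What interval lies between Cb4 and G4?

augmented fifth

The letter names run C→G, a span of 4 letter steps, so the interval is some kind of fifth.
Cb to G is 8 semitones. A perfect fifth is 7, so 8 makes it augmented.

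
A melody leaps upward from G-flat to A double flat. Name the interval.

Counting letters G–A gives a second.
Gb→Abb = 1 semitone, 1 narrower than the major second (2), so minor.

minor second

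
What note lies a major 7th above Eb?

D

A seventh above E lands on the letter D.
A major seventh spans 11 semitones, so Eb moves to pitch class 2. On the letter D that is D.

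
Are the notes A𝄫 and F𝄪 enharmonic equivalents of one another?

Yes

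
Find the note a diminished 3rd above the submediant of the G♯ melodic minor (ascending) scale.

The submediant of G# melodic minor (ascending) is E#.
A diminished third (2 semitones) above E# lands on the letter G, giving G.

G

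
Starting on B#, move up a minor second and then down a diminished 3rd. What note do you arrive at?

A##

A minor second up from B# is C# (letter C, 1 semitone up).
A diminished third down from C# is A## (letter A, 2 semitones down).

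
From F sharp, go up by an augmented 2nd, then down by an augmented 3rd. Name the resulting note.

An augmented second up from F# is G## (letter G, 3 semitones up).
An augmented third down from G## is E (letter E, 5 semitones down).

E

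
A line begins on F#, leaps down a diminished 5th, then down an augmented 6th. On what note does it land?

A diminished fifth down from F# is B# (letter B, 6 semitones down).
An augmented sixth down from B# is D (letter D, 10 semitones down).

D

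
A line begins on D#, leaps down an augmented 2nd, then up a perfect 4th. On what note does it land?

An augmented second down from D# is C (letter C, 3 semitones down).
A perfect fourth up from C is F (letter F, 5 semitones up).

F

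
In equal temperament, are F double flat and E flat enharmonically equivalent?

Yes

Fbb = pitch class 3 and Eb = pitch class 3 — the same pitch class, so they are enharmonic equivalents.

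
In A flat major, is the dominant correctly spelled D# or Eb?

Eb

Each scale degree takes a distinct letter name. Degree 5 of a scale on A must use the letter E.
Eb and D# are enharmonically the same pitch, but only Eb uses the letter E, so it is the correct spelling here.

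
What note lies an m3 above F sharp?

F up a major third is A, so the target letter is A.
From F#, a minor third is 3 semitones up: A.

A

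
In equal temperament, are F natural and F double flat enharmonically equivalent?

No

Two spellings are enharmonically equivalent only if they share a pitch class.
Here F → 5, Fbb → 3; 3 ≠ 5, so they are not.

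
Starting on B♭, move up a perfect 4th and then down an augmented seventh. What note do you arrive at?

A perfect fourth up from Bb is Eb (letter E, 5 semitones up).
An augmented seventh down from Eb is Fbb (letter F, 12 semitones down).

Fbb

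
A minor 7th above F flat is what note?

Ebb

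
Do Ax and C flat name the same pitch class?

Yes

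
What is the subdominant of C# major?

The C# major scale runs C# D# E# F# G# A# B#.
Degree 4 is F#.

F#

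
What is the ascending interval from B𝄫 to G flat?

Counting letters B–C–D–E–F–G gives a sixth.
Bbb→Gb = 9 semitones, exactly the major sixth.

major sixth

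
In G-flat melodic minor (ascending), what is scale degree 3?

The Gb melodic minor (ascending) scale runs Gb Ab Bbb Cb Db Eb F.
Degree 3 is Bbb.

Bbb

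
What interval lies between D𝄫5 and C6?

augmented seventh

Counting letters D–E–F–G–A–B–C gives a seventh.
Dbb→C = 12 semitones, 1 wider than the major seventh (11), so augmented.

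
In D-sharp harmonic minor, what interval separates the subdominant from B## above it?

The subdominant of D# harmonic minor is G#.
G# up to B##: letters G→B make it a third; 5 semitones makes it augmented.

augmented third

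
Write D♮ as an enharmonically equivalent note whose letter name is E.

Ebb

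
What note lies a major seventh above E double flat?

Db

E up a major seventh is D#, so the target letter is D.
From Ebb, a major seventh is 11 semitones up: Db.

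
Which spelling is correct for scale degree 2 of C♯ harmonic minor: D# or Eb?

Each scale degree takes a distinct letter name. Degree 2 of a scale on C must use the letter D.
D# and Eb are enharmonically the same pitch, but only D# uses the letter D, so it is the correct spelling here.

D#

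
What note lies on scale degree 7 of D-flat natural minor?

Cb

Degree 7 takes the letter 6 steps above D, which is C.
In natural minor, degree 7 sits 10 semitones above the tonic. Db + 10 semitones is pitch class 11, spelled on C as Cb.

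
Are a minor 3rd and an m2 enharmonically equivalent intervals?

No

A minor third spans 3 semitones; a minor second spans 1.
The spans differ, so they are not enharmonic equivalents.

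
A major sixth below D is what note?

D down a major sixth is F, so the target letter is F.
From D, a major sixth is 9 semitones down: F.

F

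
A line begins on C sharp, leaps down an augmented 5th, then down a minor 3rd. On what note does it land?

An augmented fifth down from C# is F (letter F, 8 semitones down).
A minor third down from F is D (letter D, 3 semitones down).

D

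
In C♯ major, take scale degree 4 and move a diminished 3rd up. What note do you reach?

Ab

Scale degree 4 of C# major is F#.
A diminished third (2 semitones) above F# lands on the letter A, giving Ab.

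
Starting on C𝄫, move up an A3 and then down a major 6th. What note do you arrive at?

An augmented third up from Cbb is Eb (letter E, 5 semitones up).
A major sixth down from Eb is Gb (letter G, 9 semitones down).

Gb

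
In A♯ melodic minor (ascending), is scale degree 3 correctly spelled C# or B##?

Each scale degree takes a distinct letter name. Degree 3 of a scale on A must use the letter C.
C# and B## are enharmonically the same pitch, but only C# uses the letter C, so it is the correct spelling here.

C#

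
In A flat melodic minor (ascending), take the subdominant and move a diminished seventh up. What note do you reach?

Cbb

The subdominant of Ab melodic minor (ascending) is Db.
A diminished seventh (9 semitones) above Db lands on the letter C, giving Cbb.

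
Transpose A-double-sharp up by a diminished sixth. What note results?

F#

A up a major sixth is F#, so the target letter is F.
From A##, a diminished sixth is 7 semitones up: F#.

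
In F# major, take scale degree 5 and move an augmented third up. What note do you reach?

Scale degree 5 of F# major is C#.
An augmented third (5 semitones) above C# lands on the letter E, giving E##.

E##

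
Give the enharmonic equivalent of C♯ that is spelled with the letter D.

Db

Plain D sits 1 semitone above C#, so on the letter D the same pitch needs a flat: Db.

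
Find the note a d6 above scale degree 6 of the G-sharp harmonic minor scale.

Cb

Scale degree 6 of G# harmonic minor is E.
A diminished sixth (7 semitones) above E lands on the letter C, giving Cb.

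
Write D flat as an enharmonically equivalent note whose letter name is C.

Db is pitch class 1. The letter C alone is pitch class 0.
To reach pitch class 1 from C requires an offset of +1 semitone, i.e. sharp: C#.

C#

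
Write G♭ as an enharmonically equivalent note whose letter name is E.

E##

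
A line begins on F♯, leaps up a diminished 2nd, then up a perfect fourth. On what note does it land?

A diminished second up from F# is Gb (letter G, 0 semitones up).
A perfect fourth up from Gb is Cb (letter C, 5 semitones up).

Cb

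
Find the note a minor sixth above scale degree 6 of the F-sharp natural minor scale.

Bb

Scale degree 6 of F# natural minor is D.
A minor sixth (8 semitones) above D lands on the letter B, giving Bb.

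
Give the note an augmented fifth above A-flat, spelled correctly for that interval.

A fifth above A lands on the letter E.
An augmented fifth spans 8 semitones, so Ab moves to pitch class 4. On the letter E that is E.

E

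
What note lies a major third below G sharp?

E

G down a major third is Eb, so the target letter is E.
From G#, a major third is 4 semitones down: E.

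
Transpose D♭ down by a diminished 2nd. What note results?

A second below D lands on the letter C.
A diminished second spans 0 semitones, so Db moves to pitch class 1. On the letter C that is C#.

C#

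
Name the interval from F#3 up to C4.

diminished fifth

Counting letters F–G–A–B–C gives a fifth.
F#→C = 6 semitones, 1 narrower than the perfect fifth (7), so diminished.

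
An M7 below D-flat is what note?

Ebb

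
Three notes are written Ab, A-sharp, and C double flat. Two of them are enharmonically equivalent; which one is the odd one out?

In 12-tone equal temperament, enharmonic equivalents share a pitch class. Ab is pitch class 8; A# is pitch class 10; Cbb is pitch class 10.
A# and Cbb share pitch class 10, while Ab is pitch class 8.

Ab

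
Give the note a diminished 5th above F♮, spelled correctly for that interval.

F up a perfect fifth is C, so the target letter is C.
From F, a diminished fifth is 6 semitones up: Cb.

Cb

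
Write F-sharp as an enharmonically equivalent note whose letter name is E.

E##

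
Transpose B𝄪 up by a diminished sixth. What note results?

A sixth above B lands on the letter G.
A diminished sixth spans 7 semitones, so B## moves to pitch class 8. On the letter G that is G#.

G#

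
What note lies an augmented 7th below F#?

Gb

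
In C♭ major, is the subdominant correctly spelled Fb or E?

Each scale degree takes a distinct letter name. Degree 4 of a scale on C must use the letter F.
Fb and E are enharmonically the same pitch, but only Fb uses the letter F, so it is the correct spelling here.

Fb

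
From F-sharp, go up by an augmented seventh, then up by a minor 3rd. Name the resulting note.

G##

An augmented seventh up from F# is E## (letter E, 12 semitones up).
A minor third up from E## is G## (letter G, 3 semitones up).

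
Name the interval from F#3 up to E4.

Counting letters F–G–A–B–C–D–E gives a seventh.
F#→E = 10 semitones, 1 narrower than the major seventh (11), so minor.

minor seventh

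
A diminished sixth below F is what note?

F down a major sixth is Ab, so the target letter is A.
From F, a diminished sixth is 7 semitones down: A#.

A#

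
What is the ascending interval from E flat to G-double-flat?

diminished third

The letter names run E→G, a span of 2 letter steps, so the interval is some kind of third.
Eb to Gbb is 2 semitones. A major third is 4, so 2 makes it diminished.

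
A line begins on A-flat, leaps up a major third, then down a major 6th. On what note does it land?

Eb

A major third up from Ab is C (letter C, 4 semitones up).
A major sixth down from C is Eb (letter E, 9 semitones down).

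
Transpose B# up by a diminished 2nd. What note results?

B up a major second is C#, so the target letter is C.
From B#, a diminished second is 0 semitones up: C.

C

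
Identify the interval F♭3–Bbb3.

Counting letters F–G–A–B gives a fourth.
Fb→Bbb = 5 semitones, exactly the perfect fourth.

perfect fourth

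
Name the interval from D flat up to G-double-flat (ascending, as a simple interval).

Counting letters D–E–F–G gives a fourth.
Db→Gbb = 4 semitones, 1 narrower than the perfect fourth (5), so diminished.

diminished fourth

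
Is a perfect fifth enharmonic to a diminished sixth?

Yes

A perfect fifth spans 7 semitones; a diminished sixth spans 7.
They are enharmonically equivalent.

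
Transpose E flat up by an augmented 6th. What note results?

C#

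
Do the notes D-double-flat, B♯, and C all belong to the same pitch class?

Yes

Dbb is pitch class 0; B# is pitch class 0; C is pitch class 0.
All spellings map to pitch class 0, so they are enharmonically equivalent.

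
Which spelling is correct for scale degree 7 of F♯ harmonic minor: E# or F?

Each scale degree takes a distinct letter name. Degree 7 of a scale on F must use the letter E.
E# and F are enharmonically the same pitch, but only E# uses the letter E, so it is the correct spelling here.

E#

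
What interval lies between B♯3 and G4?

diminished sixth

The letter names run B→G, a span of 5 letter steps, so the interval is some kind of sixth.
B# to G is 7 semitones. A major sixth is 9, so 7 makes it diminished.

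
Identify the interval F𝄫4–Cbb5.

perfect fifth

The letter names run F→C, a span of 4 letter steps, so the interval is some kind of fifth.
Fbb to Cbb is 7 semitones. A perfect fifth is 7, so 7 makes it perfect.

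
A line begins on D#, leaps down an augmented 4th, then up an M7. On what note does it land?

An augmented fourth down from D# is A (letter A, 6 semitones down).
A major seventh up from A is G# (letter G, 11 semitones up).

G#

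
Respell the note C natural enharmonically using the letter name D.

Dbb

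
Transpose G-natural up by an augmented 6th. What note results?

E#

A sixth above G lands on the letter E.
An augmented sixth spans 10 semitones, so G moves to pitch class 5. On the letter E that is E#.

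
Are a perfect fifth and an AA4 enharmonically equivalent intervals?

A perfect fifth spans 7 semitones; a doubly augmented fourth spans 7.
They are enharmonically equivalent.

Yes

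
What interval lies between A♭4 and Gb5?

minor seventh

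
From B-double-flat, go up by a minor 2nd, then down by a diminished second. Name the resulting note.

Bb

A minor second up from Bbb is Cbb (letter C, 1 semitone up).
A diminished second down from Cbb is Bb (letter B, 0 semitones down).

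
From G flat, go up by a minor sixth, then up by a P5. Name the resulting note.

A minor sixth up from Gb is Ebb (letter E, 8 semitones up).
A perfect fifth up from Ebb is Bbb (letter B, 7 semitones up).

Bbb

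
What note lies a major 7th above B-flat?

A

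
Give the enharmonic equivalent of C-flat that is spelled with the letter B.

B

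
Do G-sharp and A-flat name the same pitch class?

G# = pitch class 8 and Ab = pitch class 8 — the same pitch class, so they are enharmonic equivalents.

Yes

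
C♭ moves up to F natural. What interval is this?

Counting letters C–D–E–F gives a fourth.
Cb→F = 6 semitones, 1 wider than the perfect fourth (5), so augmented.

augmented fourth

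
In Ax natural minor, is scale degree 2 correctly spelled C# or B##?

Each scale degree takes a distinct letter name. Degree 2 of a scale on A must use the letter B.
B## and C# are enharmonically the same pitch, but only B## uses the letter B, so it is the correct spelling here.

B##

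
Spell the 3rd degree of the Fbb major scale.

Abb

Degree 3 takes the letter 2 steps above F, which is A.
In major, degree 3 sits 4 semitones above the tonic. Fbb + 4 semitones is pitch class 7, spelled on A as Abb.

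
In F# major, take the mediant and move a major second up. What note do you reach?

The mediant of F# major is A#.
A major second (2 semitones) above A# lands on the letter B, giving B#.

B#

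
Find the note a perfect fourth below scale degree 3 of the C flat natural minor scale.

Bbb

Scale degree 3 of Cb natural minor is Ebb.
A perfect fourth (5 semitones) below Ebb lands on the letter B, giving Bbb.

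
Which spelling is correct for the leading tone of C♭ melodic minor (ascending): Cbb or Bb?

Each scale degree takes a distinct letter name. Degree 7 of a scale on C must use the letter B.
Bb and Cbb are enharmonically the same pitch, but only Bb uses the letter B, so it is the correct spelling here.

Bb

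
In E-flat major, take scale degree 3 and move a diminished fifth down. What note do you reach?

Scale degree 3 of Eb major is G.
A diminished fifth (6 semitones) below G lands on the letter C, giving C#.

C#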